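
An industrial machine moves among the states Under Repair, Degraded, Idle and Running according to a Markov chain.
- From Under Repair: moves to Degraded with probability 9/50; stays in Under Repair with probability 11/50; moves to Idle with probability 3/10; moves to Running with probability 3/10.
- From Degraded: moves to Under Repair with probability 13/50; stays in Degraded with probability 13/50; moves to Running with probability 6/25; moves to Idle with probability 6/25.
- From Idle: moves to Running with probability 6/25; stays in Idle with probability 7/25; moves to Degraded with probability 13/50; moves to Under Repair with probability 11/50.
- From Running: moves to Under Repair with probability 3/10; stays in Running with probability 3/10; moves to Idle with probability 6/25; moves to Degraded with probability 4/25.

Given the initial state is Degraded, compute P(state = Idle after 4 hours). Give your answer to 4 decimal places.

Propagate the distribution vector 4 hours from Degraded.
After 0 hours: (0.0000, 1.0000, 0.0000, 0.0000)
After 1 hour: (0.2600, 0.2600, 0.2400, 0.2400)
After 2 hours: (0.2496, 0.2152, 0.2652, 0.2700)
After 3 hours: (0.2502, 0.2130, 0.2656, 0.2712)
After 4 hours: (0.2502, 0.2129, 0.2656, 0.2713)
P(in Idle after 4 hours) = 0.2656

0.2656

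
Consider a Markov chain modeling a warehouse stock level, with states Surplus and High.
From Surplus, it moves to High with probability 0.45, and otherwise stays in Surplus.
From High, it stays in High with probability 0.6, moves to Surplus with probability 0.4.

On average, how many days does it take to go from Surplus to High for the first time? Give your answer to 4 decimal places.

2.2222

Let t(s) be the expected number of days to first reach High from state s, with t(High) = 0. Conditioning on the first day:
t(Surplus) = 1 + 0.55·t(Surplus)
Solving: t(Surplus) = 2.2222.
Expected days from Surplus to High: 2.2222.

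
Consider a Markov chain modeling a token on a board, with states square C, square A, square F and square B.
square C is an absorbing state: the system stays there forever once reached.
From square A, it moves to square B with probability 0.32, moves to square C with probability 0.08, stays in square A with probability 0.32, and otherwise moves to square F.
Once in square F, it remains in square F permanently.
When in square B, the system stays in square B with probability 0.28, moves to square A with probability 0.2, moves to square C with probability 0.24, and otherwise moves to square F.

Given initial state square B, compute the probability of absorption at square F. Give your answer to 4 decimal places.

0.5789

Let h(s) be the probability of absorption at square F starting from transient state s. Then h(square F) = 1 and h(square C) = 0. By first-step analysis:
h(square A) = 0.08·0 + 0.32·h(square A) + 0.28·1 + 0.32·h(square B)
h(square B) = 0.24·0 + 0.2·h(square A) + 0.28·1 + 0.28·h(square B)
Solving: h(square A) = 0.6842, h(square B) = 0.5789.
Starting from square B, the probability is 0.5789.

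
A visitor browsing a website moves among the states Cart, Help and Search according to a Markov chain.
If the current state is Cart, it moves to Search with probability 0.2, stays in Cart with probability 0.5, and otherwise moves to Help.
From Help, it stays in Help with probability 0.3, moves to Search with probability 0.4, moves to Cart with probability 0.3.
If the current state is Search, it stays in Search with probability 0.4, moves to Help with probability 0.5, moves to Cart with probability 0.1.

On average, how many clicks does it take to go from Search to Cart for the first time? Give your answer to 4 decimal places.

Let t(s) be the expected number of clicks to first reach Cart from state s, with t(Cart) = 0. Conditioning on the first click:
t(Help) = 1 + 0.3·t(Help) + 0.4·t(Search)
t(Search) = 1 + 0.5·t(Help) + 0.4·t(Search)
Solving: t(Help) = 4.5455, t(Search) = 5.4545.
Expected clicks from Search to Cart: 5.4545.

5.4545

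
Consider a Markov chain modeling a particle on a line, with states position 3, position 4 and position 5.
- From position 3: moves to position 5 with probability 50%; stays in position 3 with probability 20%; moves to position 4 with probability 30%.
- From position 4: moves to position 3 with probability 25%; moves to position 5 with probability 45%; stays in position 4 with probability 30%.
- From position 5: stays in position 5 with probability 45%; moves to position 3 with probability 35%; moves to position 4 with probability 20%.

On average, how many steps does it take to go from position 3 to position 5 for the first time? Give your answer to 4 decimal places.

Let t(s) be the expected number of steps to first reach position 5 from state s, with t(position 5) = 0. Conditioning on the first step:
t(position 3) = 1 + 0.2·t(position 3) + 0.3·t(position 4)
t(position 4) = 1 + 0.25·t(position 3) + 0.3·t(position 4)
Solving: t(position 3) = 2.0619, t(position 4) = 2.1649.
Expected steps from position 3 to position 5: 2.0619.

2.0619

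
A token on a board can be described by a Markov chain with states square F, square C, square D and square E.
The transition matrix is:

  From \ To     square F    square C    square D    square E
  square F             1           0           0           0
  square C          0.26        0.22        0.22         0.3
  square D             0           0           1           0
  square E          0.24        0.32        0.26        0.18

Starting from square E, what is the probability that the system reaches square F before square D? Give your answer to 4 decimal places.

Let h(s) be the probability of absorption at square F starting from transient state s. Then h(square F) = 1 and h(square D) = 0. By first-step analysis:
h(square C) = 0.26·1 + 0.22·h(square C) + 0.22·0 + 0.3·h(square E)
h(square E) = 0.24·1 + 0.32·h(square C) + 0.26·0 + 0.18·h(square E)
Solving: h(square C) = 0.5247, h(square E) = 0.4974.
Starting from square E, the probability is 0.4974.

0.4974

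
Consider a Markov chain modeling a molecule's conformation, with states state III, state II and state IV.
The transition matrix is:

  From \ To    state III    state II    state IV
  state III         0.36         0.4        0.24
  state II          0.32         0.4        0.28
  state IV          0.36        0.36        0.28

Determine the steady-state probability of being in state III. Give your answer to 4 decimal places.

Let the stationary distribution be π with π = πP and π_1 + π_2 + π_3 = 1.
π_1 = 0.36·π_1 + 0.32·π_2 + 0.36·π_3
π_2 = 0.4·π_1 + 0.4·π_2 + 0.36·π_3
Solving with the normalization constraint gives π = (0.3444, 0.3894, 0.2662).
So the stationary probability of state III is 0.3444.

0.3444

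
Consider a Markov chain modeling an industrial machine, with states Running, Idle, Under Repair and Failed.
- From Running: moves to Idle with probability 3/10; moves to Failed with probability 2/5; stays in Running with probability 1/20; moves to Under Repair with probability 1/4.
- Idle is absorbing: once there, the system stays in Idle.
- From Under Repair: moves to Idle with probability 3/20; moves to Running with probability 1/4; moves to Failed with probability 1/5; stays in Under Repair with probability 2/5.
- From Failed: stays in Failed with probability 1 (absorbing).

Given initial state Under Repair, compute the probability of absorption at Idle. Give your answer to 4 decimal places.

0.4286

Let h(s) be the probability of absorption at Idle starting from transient state s. Then h(Idle) = 1 and h(Failed) = 0. By first-step analysis:
h(Running) = 0.05·h(Running) + 0.3·1 + 0.25·h(Under Repair) + 0.4·0
h(Under Repair) = 0.25·h(Running) + 0.15·1 + 0.4·h(Under Repair) + 0.2·0
Solving: h(Running) = 0.4286, h(Under Repair) = 0.4286.
Starting from Under Repair, the probability is 0.4286.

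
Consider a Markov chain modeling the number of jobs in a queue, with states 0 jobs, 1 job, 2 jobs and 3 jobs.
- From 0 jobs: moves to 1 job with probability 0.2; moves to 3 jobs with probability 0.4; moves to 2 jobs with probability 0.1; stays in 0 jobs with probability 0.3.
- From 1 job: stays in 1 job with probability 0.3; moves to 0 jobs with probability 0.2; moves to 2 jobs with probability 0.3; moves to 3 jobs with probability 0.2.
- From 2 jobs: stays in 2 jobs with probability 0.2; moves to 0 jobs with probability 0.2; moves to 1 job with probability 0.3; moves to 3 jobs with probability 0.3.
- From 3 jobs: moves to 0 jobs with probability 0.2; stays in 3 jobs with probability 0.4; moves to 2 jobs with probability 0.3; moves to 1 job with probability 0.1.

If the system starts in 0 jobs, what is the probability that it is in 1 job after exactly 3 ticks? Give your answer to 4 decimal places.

0.2070

Propagate the distribution vector 3 ticks from 0 jobs.
After 0 ticks: (1.0000, 0.0000, 0.0000, 0.0000)
After 1 tick: (0.3000, 0.2000, 0.1000, 0.4000)
After 2 ticks: (0.2300, 0.1900, 0.2300, 0.3500)
After 3 ticks: (0.2230, 0.2070, 0.2310, 0.3390)
P(in 1 job after 3 ticks) = 0.2070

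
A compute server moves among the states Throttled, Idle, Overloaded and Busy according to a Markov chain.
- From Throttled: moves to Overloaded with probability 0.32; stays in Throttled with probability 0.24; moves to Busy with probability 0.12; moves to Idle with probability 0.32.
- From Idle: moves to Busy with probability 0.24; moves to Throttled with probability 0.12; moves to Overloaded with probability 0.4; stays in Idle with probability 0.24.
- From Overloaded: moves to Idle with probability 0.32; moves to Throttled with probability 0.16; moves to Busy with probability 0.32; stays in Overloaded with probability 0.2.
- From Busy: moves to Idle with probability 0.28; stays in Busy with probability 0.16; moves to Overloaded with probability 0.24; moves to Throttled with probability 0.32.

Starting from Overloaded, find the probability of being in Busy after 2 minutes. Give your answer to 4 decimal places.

0.2112

Propagate the distribution vector 2 minutes from Overloaded.
After 0 minutes: (0.0000, 0.0000, 1.0000, 0.0000)
After 1 minute: (0.1600, 0.3200, 0.2000, 0.3200)
After 2 minutes: (0.2112, 0.2816, 0.2960, 0.2112)
P(in Busy after 2 minutes) = 0.2112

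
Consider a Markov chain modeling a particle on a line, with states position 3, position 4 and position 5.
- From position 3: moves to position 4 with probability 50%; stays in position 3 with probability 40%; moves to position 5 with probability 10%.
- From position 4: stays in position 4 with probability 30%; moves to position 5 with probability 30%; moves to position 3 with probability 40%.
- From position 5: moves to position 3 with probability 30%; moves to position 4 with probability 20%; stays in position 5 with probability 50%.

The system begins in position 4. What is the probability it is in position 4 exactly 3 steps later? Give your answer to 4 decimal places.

0.3460

Propagate the distribution vector 3 steps from position 4.
After 0 steps: (0.0000, 1.0000, 0.0000)
After 1 step: (0.4000, 0.3000, 0.3000)
After 2 steps: (0.3700, 0.3500, 0.2800)
After 3 steps: (0.3720, 0.3460, 0.2820)
P(in position 4 after 3 steps) = 0.3460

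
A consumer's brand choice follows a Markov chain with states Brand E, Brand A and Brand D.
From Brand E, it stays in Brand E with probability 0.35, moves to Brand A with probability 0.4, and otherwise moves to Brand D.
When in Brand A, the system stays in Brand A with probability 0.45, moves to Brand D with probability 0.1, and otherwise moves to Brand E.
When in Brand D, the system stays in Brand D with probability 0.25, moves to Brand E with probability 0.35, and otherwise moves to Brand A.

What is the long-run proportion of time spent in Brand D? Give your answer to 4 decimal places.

0.1868

Let the stationary distribution be π with π = πP and π_1 + π_2 + π_3 = 1.
π_1 = 0.35·π_1 + 0.45·π_2 + 0.35·π_3
π_2 = 0.4·π_1 + 0.45·π_2 + 0.4·π_3
Solving with the normalization constraint gives π = (0.3921, 0.4211, 0.1868).
So the stationary probability of Brand D is 0.1868.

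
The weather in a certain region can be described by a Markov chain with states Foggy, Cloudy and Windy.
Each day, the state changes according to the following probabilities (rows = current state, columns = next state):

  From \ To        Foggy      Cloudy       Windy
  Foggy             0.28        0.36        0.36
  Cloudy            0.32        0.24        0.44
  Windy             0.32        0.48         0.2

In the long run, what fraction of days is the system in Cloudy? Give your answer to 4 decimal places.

Let the stationary distribution be π with π = πP and π_1 + π_2 + π_3 = 1.
π_1 = 0.28·π_1 + 0.32·π_2 + 0.32·π_3
π_2 = 0.36·π_1 + 0.24·π_2 + 0.48·π_3
Solving with the normalization constraint gives π = (0.3077, 0.3573, 0.3350).
So the stationary probability of Cloudy is 0.3573.

0.3573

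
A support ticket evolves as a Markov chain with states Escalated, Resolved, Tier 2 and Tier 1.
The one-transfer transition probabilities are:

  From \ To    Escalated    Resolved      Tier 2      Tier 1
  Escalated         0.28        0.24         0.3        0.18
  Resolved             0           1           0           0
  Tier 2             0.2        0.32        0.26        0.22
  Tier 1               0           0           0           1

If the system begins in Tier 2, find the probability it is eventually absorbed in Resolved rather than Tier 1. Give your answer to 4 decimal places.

0.5888

Let h(s) be the probability of absorption at Resolved starting from transient state s. Then h(Resolved) = 1 and h(Tier 1) = 0. By first-step analysis:
h(Escalated) = 0.28·h(Escalated) + 0.24·1 + 0.3·h(Tier 2) + 0.18·0
h(Tier 2) = 0.2·h(Escalated) + 0.32·1 + 0.26·h(Tier 2) + 0.22·0
Solving: h(Escalated) = 0.5787, h(Tier 2) = 0.5888.
Starting from Tier 2, the probability is 0.5888.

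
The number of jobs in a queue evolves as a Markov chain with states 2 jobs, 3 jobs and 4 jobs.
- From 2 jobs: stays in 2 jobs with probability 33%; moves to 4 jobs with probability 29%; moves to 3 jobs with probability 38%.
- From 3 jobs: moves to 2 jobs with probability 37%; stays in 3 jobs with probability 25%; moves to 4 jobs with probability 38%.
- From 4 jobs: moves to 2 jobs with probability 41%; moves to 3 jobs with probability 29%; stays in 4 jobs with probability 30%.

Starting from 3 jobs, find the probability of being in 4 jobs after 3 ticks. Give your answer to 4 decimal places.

Propagate the distribution vector 3 ticks from 3 jobs.
After 0 ticks: (0.0000, 1.0000, 0.0000)
After 1 tick: (0.3700, 0.2500, 0.3800)
After 2 ticks: (0.3704, 0.3133, 0.3163)
After 3 ticks: (0.3678, 0.3108, 0.3214)
P(in 4 jobs after 3 ticks) = 0.3214

0.3214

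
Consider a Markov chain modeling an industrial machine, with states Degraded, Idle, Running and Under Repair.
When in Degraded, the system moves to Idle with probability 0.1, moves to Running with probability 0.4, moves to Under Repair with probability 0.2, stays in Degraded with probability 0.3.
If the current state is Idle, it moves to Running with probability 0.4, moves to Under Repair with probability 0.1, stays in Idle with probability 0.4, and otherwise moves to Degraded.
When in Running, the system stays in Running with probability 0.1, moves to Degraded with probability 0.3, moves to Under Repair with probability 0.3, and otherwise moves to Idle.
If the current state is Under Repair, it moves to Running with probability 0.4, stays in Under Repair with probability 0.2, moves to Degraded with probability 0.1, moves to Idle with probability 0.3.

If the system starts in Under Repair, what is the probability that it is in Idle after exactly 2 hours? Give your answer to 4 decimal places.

0.3100

Propagate the distribution vector 2 hours from Under Repair.
After 0 hours: (0.0000, 0.0000, 0.0000, 1.0000)
After 1 hour: (0.1000, 0.3000, 0.4000, 0.2000)
After 2 hours: (0.2000, 0.3100, 0.2800, 0.2100)
P(in Idle after 2 hours) = 0.3100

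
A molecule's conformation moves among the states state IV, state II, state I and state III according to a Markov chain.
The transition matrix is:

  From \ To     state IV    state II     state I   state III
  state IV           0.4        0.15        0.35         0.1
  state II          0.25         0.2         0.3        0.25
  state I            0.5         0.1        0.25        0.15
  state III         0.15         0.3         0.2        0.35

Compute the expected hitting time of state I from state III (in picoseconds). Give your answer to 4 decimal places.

Let t(s) be the expected number of picoseconds to first reach state I from state s, with t(state I) = 0. Conditioning on the first picosecond:
t(state IV) = 1 + 0.4·t(state IV) + 0.15·t(state II) + 0.1·t(state III)
t(state II) = 1 + 0.25·t(state IV) + 0.2·t(state II) + 0.25·t(state III)
t(state III) = 1 + 0.15·t(state IV) + 0.3·t(state II) + 0.35·t(state III)
Solving: t(state IV) = 3.1724, t(state II) = 3.4483, t(state III) = 3.8621.
Expected picoseconds from state III to state I: 3.8621.

3.8621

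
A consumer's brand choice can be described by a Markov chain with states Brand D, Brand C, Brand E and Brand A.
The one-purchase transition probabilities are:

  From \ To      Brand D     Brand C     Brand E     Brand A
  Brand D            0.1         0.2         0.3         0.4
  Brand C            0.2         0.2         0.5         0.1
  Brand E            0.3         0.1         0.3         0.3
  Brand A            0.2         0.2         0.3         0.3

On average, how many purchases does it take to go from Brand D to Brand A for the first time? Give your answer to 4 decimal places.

3.1579

Let t(s) be the expected number of purchases to first reach Brand A from state s, with t(Brand A) = 0. Conditioning on the first purchase:
t(Brand D) = 1 + 0.1·t(Brand D) + 0.2·t(Brand C) + 0.3·t(Brand E)
t(Brand C) = 1 + 0.2·t(Brand D) + 0.2·t(Brand C) + 0.5·t(Brand E)
t(Brand E) = 1 + 0.3·t(Brand D) + 0.1·t(Brand C) + 0.3·t(Brand E)
Solving: t(Brand D) = 3.1579, t(Brand C) = 4.1486, t(Brand E) = 3.3746.
Expected purchases from Brand D to Brand A: 3.1579.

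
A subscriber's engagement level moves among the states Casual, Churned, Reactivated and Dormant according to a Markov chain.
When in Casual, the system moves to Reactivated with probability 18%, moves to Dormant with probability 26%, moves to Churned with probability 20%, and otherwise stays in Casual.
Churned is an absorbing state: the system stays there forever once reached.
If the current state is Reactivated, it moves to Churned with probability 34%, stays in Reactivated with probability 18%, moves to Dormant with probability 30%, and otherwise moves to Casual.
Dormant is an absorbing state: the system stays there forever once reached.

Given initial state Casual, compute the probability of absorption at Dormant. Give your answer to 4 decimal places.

0.5426

Let h(s) be the probability of absorption at Dormant starting from transient state s. Then h(Dormant) = 1 and h(Churned) = 0. By first-step analysis:
h(Casual) = 0.36·h(Casual) + 0.2·0 + 0.18·h(Reactivated) + 0.26·1
h(Reactivated) = 0.18·h(Casual) + 0.34·0 + 0.18·h(Reactivated) + 0.3·1
Solving: h(Casual) = 0.5426, h(Reactivated) = 0.4850.
Starting from Casual, the probability is 0.5426.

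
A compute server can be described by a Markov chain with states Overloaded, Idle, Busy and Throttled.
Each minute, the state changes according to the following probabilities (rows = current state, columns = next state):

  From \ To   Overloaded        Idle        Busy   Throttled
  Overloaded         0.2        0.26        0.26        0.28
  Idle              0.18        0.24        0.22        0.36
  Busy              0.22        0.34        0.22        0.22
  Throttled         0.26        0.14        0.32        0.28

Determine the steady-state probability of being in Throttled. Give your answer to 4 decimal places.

0.2839

Let the stationary distribution be π with π = πP and π_1 + π_2 + π_3 + π_4 = 1.
π_1 = 0.2·π_1 + 0.18·π_2 + 0.22·π_3 + 0.26·π_4
π_2 = 0.26·π_1 + 0.24·π_2 + 0.34·π_3 + 0.14·π_4
π_3 = 0.26·π_1 + 0.22·π_2 + 0.22·π_3 + 0.32·π_4
Solving with the normalization constraint gives π = (0.2173, 0.2417, 0.2571, 0.2839).
So the stationary probability of Throttled is 0.2839.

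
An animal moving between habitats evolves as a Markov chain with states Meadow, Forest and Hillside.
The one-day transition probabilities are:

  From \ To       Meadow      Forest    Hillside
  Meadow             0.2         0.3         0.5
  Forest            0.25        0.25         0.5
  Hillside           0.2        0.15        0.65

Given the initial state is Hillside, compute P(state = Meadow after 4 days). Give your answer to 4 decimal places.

0.2100

Propagate the distribution vector 4 days from Hillside.
After 0 days: (0.0000, 0.0000, 1.0000)
After 1 day: (0.2000, 0.1500, 0.6500)
After 2 days: (0.2075, 0.1950, 0.5975)
After 3 days: (0.2098, 0.2006, 0.5896)
After 4 days: (0.2100, 0.2015, 0.5884)
P(in Meadow after 4 days) = 0.2100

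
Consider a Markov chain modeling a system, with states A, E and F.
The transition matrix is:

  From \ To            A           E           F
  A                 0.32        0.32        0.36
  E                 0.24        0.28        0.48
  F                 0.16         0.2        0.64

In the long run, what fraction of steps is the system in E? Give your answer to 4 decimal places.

Let the stationary distribution be π with π = πP and π_1 + π_2 + π_3 = 1.
π_1 = 0.32·π_1 + 0.24·π_2 + 0.16·π_3
π_2 = 0.32·π_1 + 0.28·π_2 + 0.2·π_3
Solving with the normalization constraint gives π = (0.2138, 0.2453, 0.5409).
So the stationary probability of E is 0.2453.

0.2453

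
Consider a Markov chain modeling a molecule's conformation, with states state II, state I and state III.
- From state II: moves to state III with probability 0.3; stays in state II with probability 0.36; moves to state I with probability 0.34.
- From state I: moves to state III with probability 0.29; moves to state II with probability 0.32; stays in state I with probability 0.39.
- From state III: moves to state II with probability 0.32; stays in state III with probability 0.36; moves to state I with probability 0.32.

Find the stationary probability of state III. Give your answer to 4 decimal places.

Let the stationary distribution be π with π = πP and π_1 + π_2 + π_3 = 1.
π_1 = 0.36·π_1 + 0.32·π_2 + 0.32·π_3
π_2 = 0.34·π_1 + 0.39·π_2 + 0.32·π_3
Solving with the normalization constraint gives π = (0.3333, 0.3513, 0.3154).
So the stationary probability of state III is 0.3154.

0.3154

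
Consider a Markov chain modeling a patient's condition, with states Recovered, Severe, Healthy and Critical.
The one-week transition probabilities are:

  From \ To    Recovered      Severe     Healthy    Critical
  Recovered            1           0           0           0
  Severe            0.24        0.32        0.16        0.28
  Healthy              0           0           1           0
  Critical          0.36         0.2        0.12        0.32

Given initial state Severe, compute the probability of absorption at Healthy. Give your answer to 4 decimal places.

Let h(s) be the probability of absorption at Healthy starting from transient state s. Then h(Healthy) = 1 and h(Recovered) = 0. By first-step analysis:
h(Severe) = 0.24·0 + 0.32·h(Severe) + 0.16·1 + 0.28·h(Critical)
h(Critical) = 0.36·0 + 0.2·h(Severe) + 0.12·1 + 0.32·h(Critical)
Solving: h(Severe) = 0.3504, h(Critical) = 0.2795.
Starting from Severe, the probability is 0.3504.

0.3504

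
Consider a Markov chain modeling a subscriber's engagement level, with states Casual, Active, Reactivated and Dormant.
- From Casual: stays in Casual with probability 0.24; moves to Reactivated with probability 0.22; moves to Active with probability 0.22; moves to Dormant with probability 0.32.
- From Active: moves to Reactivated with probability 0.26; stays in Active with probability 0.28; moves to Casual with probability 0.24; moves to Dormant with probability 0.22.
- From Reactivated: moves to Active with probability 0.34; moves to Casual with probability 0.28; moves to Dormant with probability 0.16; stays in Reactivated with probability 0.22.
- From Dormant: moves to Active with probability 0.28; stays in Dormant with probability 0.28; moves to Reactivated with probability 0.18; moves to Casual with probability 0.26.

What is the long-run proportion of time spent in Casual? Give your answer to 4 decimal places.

Let the stationary distribution be π with π = πP and π_1 + π_2 + π_3 + π_4 = 1.
π_1 = 0.24·π_1 + 0.24·π_2 + 0.28·π_3 + 0.26·π_4
π_2 = 0.22·π_1 + 0.28·π_2 + 0.34·π_3 + 0.28·π_4
π_3 = 0.22·π_1 + 0.26·π_2 + 0.22·π_3 + 0.18·π_4
Solving with the normalization constraint gives π = (0.2538, 0.2780, 0.2212, 0.2469).
So the stationary probability of Casual is 0.2538.

0.2538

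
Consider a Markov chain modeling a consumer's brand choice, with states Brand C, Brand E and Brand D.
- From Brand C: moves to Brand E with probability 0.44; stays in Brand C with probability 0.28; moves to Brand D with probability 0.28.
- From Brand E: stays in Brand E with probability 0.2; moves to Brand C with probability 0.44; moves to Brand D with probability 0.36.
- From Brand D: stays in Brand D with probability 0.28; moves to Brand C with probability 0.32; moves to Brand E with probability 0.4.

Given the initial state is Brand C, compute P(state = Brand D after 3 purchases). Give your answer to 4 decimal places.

Propagate the distribution vector 3 purchases from Brand C.
After 0 purchases: (1.0000, 0.0000, 0.0000)
After 1 purchase: (0.2800, 0.4400, 0.2800)
After 2 purchases: (0.3616, 0.3232, 0.3152)
After 3 purchases: (0.3443, 0.3498, 0.3059)
P(in Brand D after 3 purchases) = 0.3059

0.3059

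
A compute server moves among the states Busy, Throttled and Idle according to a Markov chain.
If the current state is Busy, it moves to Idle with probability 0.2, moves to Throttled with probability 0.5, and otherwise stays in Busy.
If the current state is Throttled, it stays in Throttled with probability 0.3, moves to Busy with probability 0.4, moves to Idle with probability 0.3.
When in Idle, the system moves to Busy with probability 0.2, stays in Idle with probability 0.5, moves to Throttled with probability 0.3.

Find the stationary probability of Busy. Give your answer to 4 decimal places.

0.3023

Let the stationary distribution be π with π = πP and π_1 + π_2 + π_3 = 1.
π_1 = 0.3·π_1 + 0.4·π_2 + 0.2·π_3
π_2 = 0.5·π_1 + 0.3·π_2 + 0.3·π_3
Solving with the normalization constraint gives π = (0.3023, 0.3605, 0.3372).
So the stationary probability of Busy is 0.3023.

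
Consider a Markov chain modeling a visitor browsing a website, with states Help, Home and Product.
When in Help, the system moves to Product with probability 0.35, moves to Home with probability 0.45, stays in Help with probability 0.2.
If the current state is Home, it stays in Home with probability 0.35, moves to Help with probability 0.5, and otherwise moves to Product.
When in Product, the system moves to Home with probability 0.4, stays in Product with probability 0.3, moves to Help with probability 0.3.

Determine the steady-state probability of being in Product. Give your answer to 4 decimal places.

0.2576

Let the stationary distribution be π with π = πP and π_1 + π_2 + π_3 = 1.
π_1 = 0.2·π_1 + 0.5·π_2 + 0.3·π_3
π_2 = 0.45·π_1 + 0.35·π_2 + 0.4·π_3
Solving with the normalization constraint gives π = (0.3450, 0.3974, 0.2576).
So the stationary probability of Product is 0.2576.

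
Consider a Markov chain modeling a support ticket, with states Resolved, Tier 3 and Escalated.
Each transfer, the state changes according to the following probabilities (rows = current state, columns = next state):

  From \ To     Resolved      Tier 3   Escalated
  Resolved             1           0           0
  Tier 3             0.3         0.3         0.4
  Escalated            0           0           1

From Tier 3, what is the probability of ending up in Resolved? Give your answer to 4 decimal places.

Let h(s) be the probability of absorption at Resolved starting from transient state s. Then h(Resolved) = 1 and h(Escalated) = 0. By first-step analysis:
h(Tier 3) = 0.3·1 + 0.3·h(Tier 3) + 0.4·0
Solving: h(Tier 3) = 0.4286.
Starting from Tier 3, the probability is 0.4286.

0.4286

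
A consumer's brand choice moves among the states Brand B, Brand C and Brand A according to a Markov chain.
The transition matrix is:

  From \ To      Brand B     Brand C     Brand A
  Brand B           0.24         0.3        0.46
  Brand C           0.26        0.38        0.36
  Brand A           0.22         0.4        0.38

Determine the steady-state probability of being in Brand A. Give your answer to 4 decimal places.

0.3918

Let the stationary distribution be π with π = πP and π_1 + π_2 + π_3 = 1.
π_1 = 0.24·π_1 + 0.26·π_2 + 0.22·π_3
π_2 = 0.3·π_1 + 0.38·π_2 + 0.4·π_3
Solving with the normalization constraint gives π = (0.2395, 0.3687, 0.3918).
So the stationary probability of Brand A is 0.3918.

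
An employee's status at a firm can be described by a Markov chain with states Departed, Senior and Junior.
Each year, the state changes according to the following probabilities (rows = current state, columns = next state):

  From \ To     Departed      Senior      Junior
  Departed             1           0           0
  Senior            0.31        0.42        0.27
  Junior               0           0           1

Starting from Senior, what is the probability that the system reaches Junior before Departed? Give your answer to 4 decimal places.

Let h(s) be the probability of absorption at Junior starting from transient state s. Then h(Junior) = 1 and h(Departed) = 0. By first-step analysis:
h(Senior) = 0.31·0 + 0.42·h(Senior) + 0.27·1
Solving: h(Senior) = 0.4655.
Starting from Senior, the probability is 0.4655.

0.4655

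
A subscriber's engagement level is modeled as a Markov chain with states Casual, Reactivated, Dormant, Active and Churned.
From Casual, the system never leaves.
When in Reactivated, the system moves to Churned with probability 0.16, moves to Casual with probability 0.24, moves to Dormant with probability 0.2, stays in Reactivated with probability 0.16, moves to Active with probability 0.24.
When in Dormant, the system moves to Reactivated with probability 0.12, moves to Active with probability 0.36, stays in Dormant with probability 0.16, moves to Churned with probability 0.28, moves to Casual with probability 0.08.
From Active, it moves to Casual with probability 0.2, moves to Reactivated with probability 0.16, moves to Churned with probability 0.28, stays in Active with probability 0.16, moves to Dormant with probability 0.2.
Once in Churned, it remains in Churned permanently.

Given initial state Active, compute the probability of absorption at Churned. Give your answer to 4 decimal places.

Let h(s) be the probability of absorption at Churned starting from transient state s. Then h(Churned) = 1 and h(Casual) = 0. By first-step analysis:
h(Reactivated) = 0.24·0 + 0.16·h(Reactivated) + 0.2·h(Dormant) + 0.24·h(Active) + 0.16·1
h(Dormant) = 0.08·0 + 0.12·h(Reactivated) + 0.16·h(Dormant) + 0.36·h(Active) + 0.28·1
h(Active) = 0.2·0 + 0.16·h(Reactivated) + 0.2·h(Dormant) + 0.16·h(Active) + 0.28·1
Solving: h(Reactivated) = 0.5156, h(Dormant) = 0.6592, h(Active) = 0.5885.
Starting from Active, the probability is 0.5885.

0.5885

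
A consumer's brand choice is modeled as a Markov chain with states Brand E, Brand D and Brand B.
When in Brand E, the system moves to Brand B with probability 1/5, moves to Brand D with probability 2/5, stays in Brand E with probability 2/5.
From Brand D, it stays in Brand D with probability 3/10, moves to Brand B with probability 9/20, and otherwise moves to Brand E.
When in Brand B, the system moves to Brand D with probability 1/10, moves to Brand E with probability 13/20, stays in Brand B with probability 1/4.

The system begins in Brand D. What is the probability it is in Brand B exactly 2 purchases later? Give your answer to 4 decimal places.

0.2975

Sum over the intermediate state after 1 purchase:
P = P(Brand D→Brand E)·P(Brand E→Brand B) + P(Brand D→Brand D)·P(Brand D→Brand B) + P(Brand D→Brand B)·P(Brand B→Brand B)
  = 0.25×0.2 + 0.3×0.45 + 0.45×0.25
  = 0.0500 + 0.1350 + 0.1125 = 0.2975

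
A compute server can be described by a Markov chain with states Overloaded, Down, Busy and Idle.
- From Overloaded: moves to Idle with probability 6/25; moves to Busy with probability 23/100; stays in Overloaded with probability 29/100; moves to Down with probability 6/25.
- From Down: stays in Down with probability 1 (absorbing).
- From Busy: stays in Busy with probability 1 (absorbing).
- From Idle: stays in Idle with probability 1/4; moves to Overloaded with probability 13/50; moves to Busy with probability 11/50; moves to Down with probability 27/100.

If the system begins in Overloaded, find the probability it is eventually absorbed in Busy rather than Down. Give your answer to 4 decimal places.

0.4793

Let h(s) be the probability of absorption at Busy starting from transient state s. Then h(Busy) = 1 and h(Down) = 0. By first-step analysis:
h(Overloaded) = 0.29·h(Overloaded) + 0.24·0 + 0.23·1 + 0.24·h(Idle)
h(Idle) = 0.26·h(Overloaded) + 0.27·0 + 0.22·1 + 0.25·h(Idle)
Solving: h(Overloaded) = 0.4793, h(Idle) = 0.4595.
Starting from Overloaded, the probability is 0.4793.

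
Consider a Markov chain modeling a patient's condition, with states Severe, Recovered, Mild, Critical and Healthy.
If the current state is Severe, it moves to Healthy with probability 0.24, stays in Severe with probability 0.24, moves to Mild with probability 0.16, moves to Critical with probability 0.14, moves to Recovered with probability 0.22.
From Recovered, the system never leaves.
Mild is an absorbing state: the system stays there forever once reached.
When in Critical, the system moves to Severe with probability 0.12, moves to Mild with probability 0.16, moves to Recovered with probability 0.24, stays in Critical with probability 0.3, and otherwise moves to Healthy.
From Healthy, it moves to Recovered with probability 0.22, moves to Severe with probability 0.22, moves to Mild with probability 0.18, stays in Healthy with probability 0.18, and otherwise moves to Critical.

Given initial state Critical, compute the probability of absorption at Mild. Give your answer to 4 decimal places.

0.4127

Let h(s) be the probability of absorption at Mild starting from transient state s. Then h(Mild) = 1 and h(Recovered) = 0. By first-step analysis:
h(Severe) = 0.24·h(Severe) + 0.22·0 + 0.16·1 + 0.14·h(Critical) + 0.24·h(Healthy)
h(Critical) = 0.12·h(Severe) + 0.24·0 + 0.16·1 + 0.3·h(Critical) + 0.18·h(Healthy)
h(Healthy) = 0.22·h(Severe) + 0.22·0 + 0.18·1 + 0.2·h(Critical) + 0.18·h(Healthy)
Solving: h(Severe) = 0.4235, h(Critical) = 0.4127, h(Healthy) = 0.4338.
Starting from Critical, the probability is 0.4127.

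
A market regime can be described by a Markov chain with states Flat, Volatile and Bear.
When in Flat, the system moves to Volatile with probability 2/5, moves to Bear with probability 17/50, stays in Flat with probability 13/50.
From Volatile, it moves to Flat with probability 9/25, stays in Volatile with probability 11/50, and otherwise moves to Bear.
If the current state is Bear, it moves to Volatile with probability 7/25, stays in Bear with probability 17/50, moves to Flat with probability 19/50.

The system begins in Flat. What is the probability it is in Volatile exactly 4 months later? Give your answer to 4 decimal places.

0.3018

Propagate the distribution vector 4 months from Flat.
After 0 months: (1.0000, 0.0000, 0.0000)
After 1 month: (0.2600, 0.4000, 0.3400)
After 2 months: (0.3408, 0.2872, 0.3720)
After 3 months: (0.3334, 0.3037, 0.3630)
After 4 months: (0.3339, 0.3018, 0.3643)
P(in Volatile after 4 months) = 0.3018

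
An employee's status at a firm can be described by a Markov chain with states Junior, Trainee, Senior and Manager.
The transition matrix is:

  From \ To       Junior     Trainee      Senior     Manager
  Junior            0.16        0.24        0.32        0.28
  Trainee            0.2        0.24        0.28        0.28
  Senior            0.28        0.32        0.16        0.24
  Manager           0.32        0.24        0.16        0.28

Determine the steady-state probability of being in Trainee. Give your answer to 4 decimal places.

Let the stationary distribution be π with π = πP and π_1 + π_2 + π_3 + π_4 = 1.
π_1 = 0.16·π_1 + 0.2·π_2 + 0.28·π_3 + 0.32·π_4
π_2 = 0.24·π_1 + 0.24·π_2 + 0.32·π_3 + 0.24·π_4
π_3 = 0.32·π_1 + 0.28·π_2 + 0.16·π_3 + 0.16·π_4
Solving with the normalization constraint gives π = (0.2412, 0.2584, 0.2296, 0.2708).
So the stationary probability of Trainee is 0.2584.

0.2584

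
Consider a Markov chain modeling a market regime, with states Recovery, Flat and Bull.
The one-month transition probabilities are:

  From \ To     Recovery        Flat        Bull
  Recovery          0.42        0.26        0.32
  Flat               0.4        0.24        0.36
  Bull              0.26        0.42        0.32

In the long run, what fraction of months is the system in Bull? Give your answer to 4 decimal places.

0.3323

Let the stationary distribution be π with π = πP and π_1 + π_2 + π_3 = 1.
π_1 = 0.42·π_1 + 0.4·π_2 + 0.26·π_3
π_2 = 0.26·π_1 + 0.24·π_2 + 0.42·π_3
Solving with the normalization constraint gives π = (0.3607, 0.3070, 0.3323).
So the stationary probability of Bull is 0.3323.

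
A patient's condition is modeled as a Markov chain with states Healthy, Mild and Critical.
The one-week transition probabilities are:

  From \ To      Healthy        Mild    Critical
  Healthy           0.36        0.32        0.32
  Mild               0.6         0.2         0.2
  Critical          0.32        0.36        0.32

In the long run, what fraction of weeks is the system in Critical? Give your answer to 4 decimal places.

Let the stationary distribution be π with π = πP and π_1 + π_2 + π_3 = 1.
π_1 = 0.36·π_1 + 0.6·π_2 + 0.32·π_3
π_2 = 0.32·π_1 + 0.2·π_2 + 0.36·π_3
Solving with the normalization constraint gives π = (0.4196, 0.2959, 0.2845).
So the stationary probability of Critical is 0.2845.

0.2845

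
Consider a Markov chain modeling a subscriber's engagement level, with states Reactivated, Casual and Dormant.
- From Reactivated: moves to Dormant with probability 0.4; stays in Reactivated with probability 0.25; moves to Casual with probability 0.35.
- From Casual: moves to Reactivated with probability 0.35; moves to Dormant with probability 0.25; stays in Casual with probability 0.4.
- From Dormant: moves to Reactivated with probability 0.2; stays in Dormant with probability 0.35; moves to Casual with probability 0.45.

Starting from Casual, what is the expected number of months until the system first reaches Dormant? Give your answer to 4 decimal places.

Let t(s) be the expected number of months to first reach Dormant from state s, with t(Dormant) = 0. Conditioning on the first month:
t(Reactivated) = 1 + 0.25·t(Reactivated) + 0.35·t(Casual)
t(Casual) = 1 + 0.35·t(Reactivated) + 0.4·t(Casual)
Solving: t(Reactivated) = 2.9008, t(Casual) = 3.3588.
Expected months from Casual to Dormant: 3.3588.

3.3588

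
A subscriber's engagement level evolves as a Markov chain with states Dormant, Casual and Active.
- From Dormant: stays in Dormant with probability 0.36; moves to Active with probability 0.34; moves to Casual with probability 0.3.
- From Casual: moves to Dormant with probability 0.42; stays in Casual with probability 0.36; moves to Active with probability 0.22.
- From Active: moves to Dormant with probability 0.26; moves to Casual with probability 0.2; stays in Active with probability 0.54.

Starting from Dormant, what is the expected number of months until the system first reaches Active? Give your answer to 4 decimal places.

3.3145

Let t(s) be the expected number of months to first reach Active from state s, with t(Active) = 0. Conditioning on the first month:
t(Dormant) = 1 + 0.36·t(Dormant) + 0.3·t(Casual)
t(Casual) = 1 + 0.42·t(Dormant) + 0.36·t(Casual)
Solving: t(Dormant) = 3.3145, t(Casual) = 3.7377.
Expected months from Dormant to Active: 3.3145.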